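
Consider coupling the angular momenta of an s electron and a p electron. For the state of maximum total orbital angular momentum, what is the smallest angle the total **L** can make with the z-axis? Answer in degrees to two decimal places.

θ_min ≈ 45.00°

By the triangle rule, |l₁ − l₂| ≤ L ≤ l₁ + l₂.
L ∈ {1}.
The maximum is L = 1, with |L_tot| = ℏ√(1·2) = √2 ℏ.
The minimum angle with z is arccos(1/√2) ≈ 45.00°.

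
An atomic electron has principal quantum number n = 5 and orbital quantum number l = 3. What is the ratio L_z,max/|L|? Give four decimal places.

|L| = 2√3 ℏ ≈ 3.4641ℏ, while L_z,max = lℏ = 3ℏ.
L_z,max/|L| = 3/√12 = 0.8660.

L_z,max/|L| = 0.8660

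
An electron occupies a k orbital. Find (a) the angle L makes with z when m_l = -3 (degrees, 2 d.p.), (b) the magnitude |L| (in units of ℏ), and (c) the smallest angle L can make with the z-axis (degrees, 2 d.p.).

A k state has l = 7.
For m_l = -3: cos θ = -3/√56, θ ≈ 113.63°.
|L| = ℏ√(7·8) = 2√14 ℏ ≈ 7.483ℏ.
cos θ_min = 7/√56, so θ_min ≈ 20.70°.

θ(m_l=-3) ≈ 113.63°; |L| = 2√14 ℏ ≈ 7.483ℏ; θ_min ≈ 20.70°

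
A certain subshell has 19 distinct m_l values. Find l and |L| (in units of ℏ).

l = 9, |L| = 3√10 ℏ ≈ 9.487ℏ

Since there are 2l+1 = 19 values of m_l, l = 9.
|L| = ℏ√(l(l+1)) = ℏ√(9·10) = 3√10 ℏ.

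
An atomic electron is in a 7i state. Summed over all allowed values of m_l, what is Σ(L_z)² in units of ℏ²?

7i means n = 7, l = 6.
The allowed m_l values are -6, -5, -4, -3, -2, -1, 0, 1, 2, 3, 4, 5, 6.
Σ m_l² = 2·(1 + 4 + 9 + 16 + 25 + 36) = 182.

Σ(L_z)² = 182 ℏ²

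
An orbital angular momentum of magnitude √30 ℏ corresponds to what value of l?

|L| = ℏ√(l(l+1)), so l(l+1) = 30.
l² + l − 30 = 0 ⇒ l = 5.

l = 5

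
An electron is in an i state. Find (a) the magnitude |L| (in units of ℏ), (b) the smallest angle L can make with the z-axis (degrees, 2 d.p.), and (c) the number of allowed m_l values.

The letter i corresponds to l = 6.
|L| = ℏ√(6·7) = √42 ℏ ≈ 6.481ℏ.
cos θ_min = 6/√42, so θ_min ≈ 22.21°.
There are 2l+1 = 13 values of m_l.

|L| = √42 ℏ ≈ 6.481ℏ; θ_min ≈ 22.21°; 13 values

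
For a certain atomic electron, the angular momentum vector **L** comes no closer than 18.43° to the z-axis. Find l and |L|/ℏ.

l = 9, |L| = 3√10 ℏ ≈ 9.487ℏ

At minimum angle, m_l = l, so cos θ = l/√(l(l+1)); cos²θ = l/(l+1) = 0.9001.
Thus l = 0.9001/(1 − 0.9001) ≈ 9.
Then |L| = ℏ√(9·10) = 3√10 ℏ.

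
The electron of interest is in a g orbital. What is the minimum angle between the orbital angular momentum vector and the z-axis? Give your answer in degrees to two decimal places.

θ_min ≈ 26.57°

The letter g corresponds to l = 4.
|L|² = l(l+1)ℏ² = 20ℏ², so |L| = 2√5 ℏ.
The smallest angle corresponds to the largest L_z, i.e. m_l = l = 4, giving L_z = 4ℏ.
cos θ_min = 4/√20, so θ_min ≈ 26.57°.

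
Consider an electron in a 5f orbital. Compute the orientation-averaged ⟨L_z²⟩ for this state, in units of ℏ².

For 5f, l = 3.
m_l runs from −3 to 3, i.e. {-3, -2, -1, 0, 1, 2, 3}.
Average of L_z² over 7 states: 28/7 ℏ² = 4 ℏ².

⟨L_z²⟩ = 4 ℏ²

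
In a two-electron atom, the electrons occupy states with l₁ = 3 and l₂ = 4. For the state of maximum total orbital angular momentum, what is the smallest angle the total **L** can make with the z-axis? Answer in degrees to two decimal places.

L runs from |3 − 4| = 1 to 3 + 4 = 7.
L ∈ {1, 2, 3, 4, 5, 6, 7}.
The maximum is L = 7, with |L_tot| = ℏ√(7·8) = 2√14 ℏ.
The minimum angle with z is arccos(7/√56) ≈ 20.70°.

θ_min ≈ 20.70°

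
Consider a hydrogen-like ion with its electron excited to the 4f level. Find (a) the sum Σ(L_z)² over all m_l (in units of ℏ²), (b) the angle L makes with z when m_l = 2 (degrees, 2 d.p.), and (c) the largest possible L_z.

The 4f level has l = 3.
Σ m_l² = 28, so Σ(L_z)² = 28 ℏ².
For m_l = 2: cos θ = 2/√12, θ ≈ 54.74°.
L_z,max = lℏ = 3ℏ.

Σ(L_z)² = 28 ℏ²; θ(m_l=2) ≈ 54.74°; L_z,max = 3ℏ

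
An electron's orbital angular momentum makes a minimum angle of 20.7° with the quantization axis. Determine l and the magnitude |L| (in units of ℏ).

l = 7, |L| = 2√14 ℏ ≈ 7.483ℏ

cos²θ_min = l/(l+1) = 0.8751.
l = cos²θ/sin²θ ≈ 7.
Then |L| = ℏ√(7·8) = 2√14 ℏ.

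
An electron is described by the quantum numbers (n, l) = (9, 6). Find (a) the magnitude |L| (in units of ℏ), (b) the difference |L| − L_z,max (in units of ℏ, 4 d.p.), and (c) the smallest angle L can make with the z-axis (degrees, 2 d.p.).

|L| = ℏ√(6·7) = √42 ℏ ≈ 6.481ℏ.
|L| − L_z,max = (√42 − 6)ℏ ≈ 0.4807ℏ.
cos θ_min = 6/√42, so θ_min ≈ 22.21°.

|L| = √42 ℏ ≈ 6.481ℏ; |L|−L_z,max ≈ 0.4807ℏ; θ_min ≈ 22.21°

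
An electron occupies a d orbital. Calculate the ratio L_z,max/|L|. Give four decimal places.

The letter d corresponds to l = 2.
|L| = √6 ℏ ≈ 2.4495ℏ, while L_z,max = lℏ = 2ℏ.
L_z,max/|L| = 2/√6 = 0.8165.

L_z,max/|L| = 0.8165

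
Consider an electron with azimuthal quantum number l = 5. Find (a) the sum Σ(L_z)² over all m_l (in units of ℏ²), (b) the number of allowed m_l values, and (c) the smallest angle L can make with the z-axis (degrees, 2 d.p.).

Σ m_l² = 110, so Σ(L_z)² = 110 ℏ².
There are 2l+1 = 11 values of m_l.
cos θ_min = 5/√30, so θ_min ≈ 24.09°.

Σ(L_z)² = 110 ℏ²; 11 values; θ_min ≈ 24.09°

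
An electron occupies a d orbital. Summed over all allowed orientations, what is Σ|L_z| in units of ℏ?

Σ|L_z| = 6 ℏ

The letter d corresponds to l = 2.
m_l runs from −2 to 2, i.e. {-2, -1, 0, 1, 2}.
Σ|m_l| = l(l+1) = 6.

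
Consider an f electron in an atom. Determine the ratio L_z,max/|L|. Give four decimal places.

L_z,max/|L| = 0.8660

For an f orbital, l = 3.
|L| = 2√3 ℏ ≈ 3.4641ℏ, while L_z,max = lℏ = 3ℏ.
L_z,max/|L| = 3/√12 = 0.8660.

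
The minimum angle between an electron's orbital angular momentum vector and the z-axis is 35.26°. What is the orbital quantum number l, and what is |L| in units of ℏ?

cos θ_min = l/√(l(l+1)) = √(l/(l+1)), so l/(l+1) = cos²(35.26°) = 0.6667.
Thus l = 0.6667/(1 − 0.6667) ≈ 2.
Then |L| = ℏ√(2·3) = √6 ℏ.

l = 2, |L| = √6 ℏ ≈ 2.449ℏ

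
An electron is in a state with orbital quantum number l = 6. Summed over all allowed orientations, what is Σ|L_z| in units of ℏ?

The allowed m_l values are -6, -5, -4, -3, -2, -1, 0, 1, 2, 3, 4, 5, 6.
Σ|m_l| = 2(1+2+…+6) = 42.

Σ|L_z| = 42 ℏ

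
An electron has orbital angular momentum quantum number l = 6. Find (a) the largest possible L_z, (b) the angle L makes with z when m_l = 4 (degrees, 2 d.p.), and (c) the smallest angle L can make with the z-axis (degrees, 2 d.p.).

L_z,max = lℏ = 6ℏ.
For m_l = 4: cos θ = 4/√42, θ ≈ 51.89°.
cos θ_min = 6/√42, so θ_min ≈ 22.21°.

L_z,max = 6ℏ; θ(m_l=4) ≈ 51.89°; θ_min ≈ 22.21°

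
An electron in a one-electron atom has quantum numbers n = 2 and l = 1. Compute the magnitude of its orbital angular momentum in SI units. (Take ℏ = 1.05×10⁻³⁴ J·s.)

|L| = 1.48×10⁻³⁴ J·s

|L| = ℏ√(l(l+1)) = ℏ√(1·2) = √2 ℏ
Numerically, |L| = 1.414 × (1.05×10⁻³⁴ J·s) = 1.48×10⁻³⁴ J·s.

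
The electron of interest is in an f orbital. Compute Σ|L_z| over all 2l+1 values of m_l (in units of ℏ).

Σ|L_z| = 12 ℏ

F corresponds to l = 3.
The allowed m_l values are -3, -2, -1, 0, 1, 2, 3.
Σ|m_l| = l(l+1) = 12.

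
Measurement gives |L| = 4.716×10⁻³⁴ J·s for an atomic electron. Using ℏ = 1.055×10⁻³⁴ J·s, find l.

Dividing by ℏ: |L|/ℏ ≈ 4.470.
(|L|/ℏ)² = l(l+1) ≈ 19.98 ⇒ l = 4.

l = 4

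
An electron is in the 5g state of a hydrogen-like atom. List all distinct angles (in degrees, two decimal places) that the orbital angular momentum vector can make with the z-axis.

5g means n = 5, l = 4.
|L|² = l(l+1)ℏ² = 20ℏ², so |L| = 2√5 ℏ.
cos θ = m_l/√20 for each m_l ∈ {-4, -3, -2, -1, 0, 1, 2, 3, 4}.

θ ∈ {26.57°, 47.87°, 63.43°, 77.08°, 90.00°, 102.92°, 116.57°, 132.13°, 153.43°}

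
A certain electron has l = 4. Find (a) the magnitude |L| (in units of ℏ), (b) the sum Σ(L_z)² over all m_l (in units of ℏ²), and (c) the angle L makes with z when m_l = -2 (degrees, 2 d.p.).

|L| = 2√5 ℏ ≈ 4.472ℏ; Σ(L_z)² = 60 ℏ²; θ(m_l=-2) ≈ 116.57°

|L| = ℏ√(4·5) = 2√5 ℏ ≈ 4.472ℏ.
Σ m_l² = 60, so Σ(L_z)² = 60 ℏ².
For m_l = -2: cos θ = -2/√20, θ ≈ 116.57°.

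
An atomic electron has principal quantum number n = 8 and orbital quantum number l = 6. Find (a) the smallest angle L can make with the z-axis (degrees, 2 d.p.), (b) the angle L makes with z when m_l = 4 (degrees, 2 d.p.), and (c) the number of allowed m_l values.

cos θ_min = 6/√42, so θ_min ≈ 22.21°.
For m_l = 4: cos θ = 4/√42, θ ≈ 51.89°.
There are 2l+1 = 13 values of m_l.

θ_min ≈ 22.21°; θ(m_l=4) ≈ 51.89°; 13 values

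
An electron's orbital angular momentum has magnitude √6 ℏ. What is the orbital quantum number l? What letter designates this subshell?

|L| = ℏ√(l(l+1)), so l(l+1) = 6.
The positive root is l = 2.

l = 2 (d orbital)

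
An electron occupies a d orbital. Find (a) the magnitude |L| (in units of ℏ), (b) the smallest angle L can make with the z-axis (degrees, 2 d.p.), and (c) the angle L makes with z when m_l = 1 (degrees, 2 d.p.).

|L| = √6 ℏ ≈ 2.449ℏ; θ_min ≈ 35.26°; θ(m_l=1) ≈ 65.91°

A d state has l = 2.
|L| = ℏ√(2·3) = √6 ℏ ≈ 2.449ℏ.
cos θ_min = 2/√6, so θ_min ≈ 35.26°.
For m_l = 1: cos θ = 1/√6, θ ≈ 65.91°.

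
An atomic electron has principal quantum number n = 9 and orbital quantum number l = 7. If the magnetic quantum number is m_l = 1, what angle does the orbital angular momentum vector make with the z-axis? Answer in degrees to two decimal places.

θ ≈ 82.32°

|L|² = l(l+1)ℏ² = 56ℏ², so |L| = 2√14 ℏ.
L_z = m_l ℏ = 1ℏ.
cos θ = L_z/|L| = 1/√56, so θ ≈ 82.32°.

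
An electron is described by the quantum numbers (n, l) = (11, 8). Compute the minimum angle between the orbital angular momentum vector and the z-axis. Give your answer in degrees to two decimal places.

θ_min ≈ 19.47°

|L| = ℏ√(l(l+1)) = 6√2 ℏ.
The smallest angle corresponds to the largest L_z, i.e. m_l = l = 8, giving L_z = 8ℏ.
cos θ_min = 8/√72, so θ_min ≈ 19.47°.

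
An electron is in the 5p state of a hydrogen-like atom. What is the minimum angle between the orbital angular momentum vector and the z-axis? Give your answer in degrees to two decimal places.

The 5p subshell has l = 1.
|L| = √(l(l+1)) ℏ = √2 ℏ.
The smallest angle corresponds to the largest L_z, i.e. m_l = l = 1, giving L_z = 1ℏ.
cos θ_min = 1/√2, so θ_min ≈ 45.00°.

θ_min ≈ 45.00°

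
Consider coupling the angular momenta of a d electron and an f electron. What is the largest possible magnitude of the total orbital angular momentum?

The total orbital quantum number L ranges from |l₁ − l₂| to l₁ + l₂ in integer steps.
So L can be 1, 2, 3, 4, 5.
The largest magnitude corresponds to L = 5: |L_tot| = ℏ√(5·6) = √30 ℏ.

|L_tot|_max = √30 ℏ ≈ 5.477ℏ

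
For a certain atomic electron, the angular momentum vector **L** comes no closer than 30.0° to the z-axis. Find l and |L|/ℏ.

l = 3, |L| = 2√3 ℏ ≈ 3.464ℏ

At minimum angle, m_l = l, so cos θ = l/√(l(l+1)); cos²θ = l/(l+1) = 0.7500.
Thus l = 0.7500/(1 − 0.7500) ≈ 3.
Then |L| = ℏ√(3·4) = 2√3 ℏ.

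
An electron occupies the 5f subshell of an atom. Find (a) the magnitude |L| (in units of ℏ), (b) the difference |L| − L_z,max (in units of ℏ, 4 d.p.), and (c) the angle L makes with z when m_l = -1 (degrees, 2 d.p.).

For 5f, l = 3.
|L| = ℏ√(3·4) = 2√3 ℏ ≈ 3.464ℏ.
|L| − L_z,max = (2√3 − 3)ℏ ≈ 0.4641ℏ.
For m_l = -1: cos θ = -1/√12, θ ≈ 106.78°.

|L| = 2√3 ℏ ≈ 3.464ℏ; |L|−L_z,max ≈ 0.4641ℏ; θ(m_l=-1) ≈ 106.78°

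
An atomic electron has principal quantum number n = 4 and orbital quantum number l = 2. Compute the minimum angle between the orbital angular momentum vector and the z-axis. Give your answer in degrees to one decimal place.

θ_min ≈ 35.3°

|L| = √(l(l+1)) ℏ = √6 ℏ.
The smallest angle corresponds to the largest L_z, i.e. m_l = l = 2, giving L_z = 2ℏ.
cos θ_min = 2/√6, so θ_min ≈ 35.3°.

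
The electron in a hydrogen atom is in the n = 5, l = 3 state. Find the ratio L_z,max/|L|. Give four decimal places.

|L| = 2√3 ℏ ≈ 3.4641ℏ, while L_z,max = lℏ = 3ℏ.
L_z,max/|L| = 3/√12 = 0.8660.

L_z,max/|L| = 0.8660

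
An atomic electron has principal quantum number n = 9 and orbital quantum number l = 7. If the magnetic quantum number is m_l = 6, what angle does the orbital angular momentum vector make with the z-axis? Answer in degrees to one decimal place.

θ ≈ 36.7°

|L| = ℏ√(l(l+1)) = 2√14 ℏ.
L_z = m_l ℏ = 6ℏ.
cos θ = L_z/|L| = 6/√56, so θ ≈ 36.7°.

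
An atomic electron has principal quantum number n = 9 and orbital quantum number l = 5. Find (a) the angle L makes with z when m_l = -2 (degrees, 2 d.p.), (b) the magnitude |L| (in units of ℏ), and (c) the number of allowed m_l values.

θ(m_l=-2) ≈ 111.42°; |L| = √30 ℏ ≈ 5.477ℏ; 11 values

For m_l = -2: cos θ = -2/√30, θ ≈ 111.42°.
|L| = ℏ√(5·6) = √30 ℏ ≈ 5.477ℏ.
There are 2l+1 = 11 values of m_l.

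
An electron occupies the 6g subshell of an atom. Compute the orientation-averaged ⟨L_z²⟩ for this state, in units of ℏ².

⟨L_z²⟩ = 6.667 ℏ²

The 6g subshell has l = 4.
m_l ∈ {-4, -3, -2, -1, 0, 1, 2, 3, 4}.
Average of L_z² over 9 states: 60/9 ℏ² = 6.667 ℏ².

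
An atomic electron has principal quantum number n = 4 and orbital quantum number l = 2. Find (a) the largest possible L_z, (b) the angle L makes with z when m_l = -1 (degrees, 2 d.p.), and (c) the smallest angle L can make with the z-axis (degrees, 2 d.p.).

L_z,max = lℏ = 2ℏ.
For m_l = -1: cos θ = -1/√6, θ ≈ 114.09°.
cos θ_min = 2/√6, so θ_min ≈ 35.26°.

L_z,max = 2ℏ; θ(m_l=-1) ≈ 114.09°; θ_min ≈ 35.26°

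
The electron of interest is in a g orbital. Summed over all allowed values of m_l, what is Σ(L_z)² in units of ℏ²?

Σ(L_z)² = 60 ℏ²

G corresponds to l = 4.
m_l ∈ {-4, -3, -2, -1, 0, 1, 2, 3, 4}.
Σ m_l² = 2·(1 + 4 + 9 + 16) = 60.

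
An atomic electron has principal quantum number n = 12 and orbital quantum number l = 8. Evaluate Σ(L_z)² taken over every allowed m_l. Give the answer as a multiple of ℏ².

Σ(L_z)² = 408 ℏ²

m_l ∈ {-8, -7, -6, -5, -4, -3, -2, -1, 0, 1, 2, 3, 4, 5, 6, 7, 8}.
Σ m_l² = l(l+1)(2l+1)/3 = 8·9·17/3 = 408.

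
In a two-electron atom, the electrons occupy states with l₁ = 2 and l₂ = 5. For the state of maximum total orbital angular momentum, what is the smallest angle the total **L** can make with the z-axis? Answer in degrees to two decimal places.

The total orbital quantum number L ranges from |l₁ − l₂| to l₁ + l₂ in integer steps.
Allowed values: L = 3, 4, 5, 6, 7.
The maximum is L = 7, with |L_tot| = ℏ√(7·8) = 2√14 ℏ.
The minimum angle with z is arccos(7/√56) ≈ 20.70°.

θ_min ≈ 20.70°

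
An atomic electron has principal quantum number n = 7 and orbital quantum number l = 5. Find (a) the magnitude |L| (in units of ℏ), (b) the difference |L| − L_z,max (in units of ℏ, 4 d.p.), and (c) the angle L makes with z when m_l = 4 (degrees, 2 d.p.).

|L| = √30 ℏ ≈ 5.477ℏ; |L|−L_z,max ≈ 0.4772ℏ; θ(m_l=4) ≈ 43.09°

|L| = ℏ√(5·6) = √30 ℏ ≈ 5.477ℏ.
|L| − L_z,max = (√30 − 5)ℏ ≈ 0.4772ℏ.
For m_l = 4: cos θ = 4/√30, θ ≈ 43.09°.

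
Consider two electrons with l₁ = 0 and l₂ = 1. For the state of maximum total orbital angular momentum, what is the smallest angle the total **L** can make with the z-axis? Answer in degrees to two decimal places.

By the triangle rule, |l₁ − l₂| ≤ L ≤ l₁ + l₂.
So L can be 1.
The maximum is L = 1, with |L_tot| = ℏ√(1·2) = √2 ℏ.
The minimum angle with z is arccos(1/√2) ≈ 45.00°.

θ_min ≈ 45.00°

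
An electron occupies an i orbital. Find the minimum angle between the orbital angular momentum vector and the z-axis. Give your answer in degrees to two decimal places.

θ_min ≈ 22.21°

An i state has l = 6.
|L|² = l(l+1)ℏ² = 42ℏ², so |L| = √42 ℏ.
The smallest angle corresponds to the largest L_z, i.e. m_l = l = 6, giving L_z = 6ℏ.
cos θ_min = 6/√42, so θ_min ≈ 22.21°.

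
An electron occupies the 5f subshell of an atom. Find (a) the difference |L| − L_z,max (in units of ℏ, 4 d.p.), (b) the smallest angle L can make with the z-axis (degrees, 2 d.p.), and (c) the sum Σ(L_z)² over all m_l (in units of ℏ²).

|L|−L_z,max ≈ 0.4641ℏ; θ_min ≈ 30.00°; Σ(L_z)² = 28 ℏ²

For 5f, l = 3.
|L| − L_z,max = (2√3 − 3)ℏ ≈ 0.4641ℏ.
cos θ_min = 3/√12, so θ_min ≈ 30.00°.
Σ m_l² = 28, so Σ(L_z)² = 28 ℏ².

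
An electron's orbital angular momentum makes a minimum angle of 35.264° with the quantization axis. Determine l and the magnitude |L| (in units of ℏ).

At minimum angle, m_l = l, so cos θ = l/√(l(l+1)); cos²θ = l/(l+1) = 0.6667.
Solving: l = 2.
Then |L| = ℏ√(2·3) = √6 ℏ.

l = 2, |L| = √6 ℏ ≈ 2.449ℏ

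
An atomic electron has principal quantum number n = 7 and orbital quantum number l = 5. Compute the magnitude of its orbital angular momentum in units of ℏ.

|L| = ℏ√(l(l+1)) = ℏ√(5·6) = √30 ℏ

|L| = √30 ℏ ≈ 5.477ℏ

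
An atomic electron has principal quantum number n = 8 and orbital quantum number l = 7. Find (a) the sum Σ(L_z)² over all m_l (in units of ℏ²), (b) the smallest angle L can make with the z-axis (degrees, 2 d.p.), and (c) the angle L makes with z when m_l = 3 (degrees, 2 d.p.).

Σ m_l² = 280, so Σ(L_z)² = 280 ℏ².
cos θ_min = 7/√56, so θ_min ≈ 20.70°.
For m_l = 3: cos θ = 3/√56, θ ≈ 66.37°.

Σ(L_z)² = 280 ℏ²; θ_min ≈ 20.70°; θ(m_l=3) ≈ 66.37°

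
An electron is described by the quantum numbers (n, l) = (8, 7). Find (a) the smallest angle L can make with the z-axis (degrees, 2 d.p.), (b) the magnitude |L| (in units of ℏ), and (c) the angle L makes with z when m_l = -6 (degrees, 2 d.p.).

cos θ_min = 7/√56, so θ_min ≈ 20.70°.
|L| = ℏ√(7·8) = 2√14 ℏ ≈ 7.483ℏ.
For m_l = -6: cos θ = -6/√56, θ ≈ 143.30°.

θ_min ≈ 20.70°; |L| = 2√14 ℏ ≈ 7.483ℏ; θ(m_l=-6) ≈ 143.30°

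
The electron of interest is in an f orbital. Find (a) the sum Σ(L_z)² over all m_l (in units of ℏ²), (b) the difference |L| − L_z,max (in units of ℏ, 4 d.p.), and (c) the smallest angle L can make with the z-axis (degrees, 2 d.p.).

Σ(L_z)² = 28 ℏ²; |L|−L_z,max ≈ 0.4641ℏ; θ_min ≈ 30.00°

An f state has l = 3.
Σ m_l² = 28, so Σ(L_z)² = 28 ℏ².
|L| − L_z,max = (2√3 − 3)ℏ ≈ 0.4641ℏ.
cos θ_min = 3/√12, so θ_min ≈ 30.00°.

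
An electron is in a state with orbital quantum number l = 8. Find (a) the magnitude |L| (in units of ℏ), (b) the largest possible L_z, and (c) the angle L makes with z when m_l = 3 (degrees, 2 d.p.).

|L| = 6√2 ℏ ≈ 8.485ℏ; L_z,max = 8ℏ; θ(m_l=3) ≈ 69.30°

|L| = ℏ√(8·9) = 6√2 ℏ ≈ 8.485ℏ.
L_z,max = lℏ = 8ℏ.
For m_l = 3: cos θ = 3/√72, θ ≈ 69.30°.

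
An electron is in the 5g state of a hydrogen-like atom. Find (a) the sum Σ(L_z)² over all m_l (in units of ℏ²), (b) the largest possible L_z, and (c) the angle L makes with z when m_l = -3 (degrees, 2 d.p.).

Σ(L_z)² = 60 ℏ²; L_z,max = 4ℏ; θ(m_l=-3) ≈ 132.13°

The 5g subshell has l = 4.
Σ m_l² = 60, so Σ(L_z)² = 60 ℏ².
L_z,max = lℏ = 4ℏ.
For m_l = -3: cos θ = -3/√20, θ ≈ 132.13°.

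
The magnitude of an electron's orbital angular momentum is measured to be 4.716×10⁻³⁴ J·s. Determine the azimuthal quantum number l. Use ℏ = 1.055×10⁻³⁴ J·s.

|L|/ℏ = (4.716×10⁻³⁴)/(1.055×10⁻³⁴) ≈ 4.470.
l(l+1) ≈ 4.470² ≈ 19.98, so l = 4.

l = 4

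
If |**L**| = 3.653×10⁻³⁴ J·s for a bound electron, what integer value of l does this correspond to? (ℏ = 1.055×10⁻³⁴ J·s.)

Dividing by ℏ: |L|/ℏ ≈ 3.463.
l(l+1) ≈ 3.463² ≈ 11.99, so l = 3.

l = 3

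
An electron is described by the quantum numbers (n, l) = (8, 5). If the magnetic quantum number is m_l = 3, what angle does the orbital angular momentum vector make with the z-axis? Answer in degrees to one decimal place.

|L| = ℏ√(l(l+1)) = √30 ℏ.
L_z = m_l ℏ = 3ℏ.
cos θ = L_z/|L| = 3/√30, so θ ≈ 56.8°.

θ ≈ 56.8°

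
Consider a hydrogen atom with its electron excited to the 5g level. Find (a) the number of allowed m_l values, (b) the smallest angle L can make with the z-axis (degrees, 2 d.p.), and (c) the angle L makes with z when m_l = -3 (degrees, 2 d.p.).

The 5g level has l = 4.
There are 2l+1 = 9 values of m_l.
cos θ_min = 4/√20, so θ_min ≈ 26.57°.
For m_l = -3: cos θ = -3/√20, θ ≈ 132.13°.

9 values; θ_min ≈ 26.57°; θ(m_l=-3) ≈ 132.13°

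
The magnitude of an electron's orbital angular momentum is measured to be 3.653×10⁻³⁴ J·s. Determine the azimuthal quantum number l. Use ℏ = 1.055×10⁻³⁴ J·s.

Dividing by ℏ: |L|/ℏ ≈ 3.463.
Set l(l+1) = 11.99; the integer solution is l = 3.

l = 3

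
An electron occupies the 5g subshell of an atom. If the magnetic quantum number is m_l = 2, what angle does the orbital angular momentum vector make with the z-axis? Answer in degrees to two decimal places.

θ ≈ 63.43°

5g means n = 5, l = 4.
|L|² = l(l+1)ℏ² = 20ℏ², so |L| = 2√5 ℏ.
L_z = m_l ℏ = 2ℏ.
cos θ = L_z/|L| = 2/√20, so θ ≈ 63.43°.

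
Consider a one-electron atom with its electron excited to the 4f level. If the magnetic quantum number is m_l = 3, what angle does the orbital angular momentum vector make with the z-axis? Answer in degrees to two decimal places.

θ ≈ 30.00°

The 4f level has l = 3.
|L| = √(l(l+1)) ℏ = 2√3 ℏ.
L_z = m_l ℏ = 3ℏ.
cos θ = L_z/|L| = 3/√12, so θ ≈ 30.00°.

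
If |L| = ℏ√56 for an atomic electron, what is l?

l = 7

(|L|/ℏ)² = l(l+1) = 56.
Solving: l = 7.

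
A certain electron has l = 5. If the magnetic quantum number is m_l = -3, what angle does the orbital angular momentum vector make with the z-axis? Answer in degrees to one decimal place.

|L|² = l(l+1)ℏ² = 30ℏ², so |L| = √30 ℏ.
L_z = m_l ℏ = −3ℏ.
cos θ = L_z/|L| = -3/√30, so θ ≈ 123.2°.

θ ≈ 123.2°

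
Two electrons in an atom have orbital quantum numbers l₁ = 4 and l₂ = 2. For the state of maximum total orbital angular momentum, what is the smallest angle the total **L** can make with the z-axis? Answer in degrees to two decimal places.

L runs from |4 − 2| = 2 to 4 + 2 = 6.
L ∈ {2, 3, 4, 5, 6}.
The maximum is L = 6, with |L_tot| = ℏ√(6·7) = √42 ℏ.
The minimum angle with z is arccos(6/√42) ≈ 22.21°.

θ_min ≈ 22.21°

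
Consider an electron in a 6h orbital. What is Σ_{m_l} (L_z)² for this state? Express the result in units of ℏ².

6h means n = 6, l = 5.
m_l ∈ {-5, -4, -3, -2, -1, 0, 1, 2, 3, 4, 5}.
Summing m² from −5 to 5: Σ m_l² = 110.

Σ(L_z)² = 110 ℏ²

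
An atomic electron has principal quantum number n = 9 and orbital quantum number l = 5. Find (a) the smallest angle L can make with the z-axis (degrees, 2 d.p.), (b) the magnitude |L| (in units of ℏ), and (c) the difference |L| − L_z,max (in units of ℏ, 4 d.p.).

cos θ_min = 5/√30, so θ_min ≈ 24.09°.
|L| = ℏ√(5·6) = √30 ℏ ≈ 5.477ℏ.
|L| − L_z,max = (√30 − 5)ℏ ≈ 0.4772ℏ.

θ_min ≈ 24.09°; |L| = √30 ℏ ≈ 5.477ℏ; |L|−L_z,max ≈ 0.4772ℏ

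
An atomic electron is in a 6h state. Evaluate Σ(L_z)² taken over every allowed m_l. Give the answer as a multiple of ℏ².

For 6h, l = 5.
m_l runs from −5 to 5, i.e. {-5, -4, -3, -2, -1, 0, 1, 2, 3, 4, 5}.
Σ m_l² = l(l+1)(2l+1)/3 = 5·6·11/3 = 110.

Σ(L_z)² = 110 ℏ²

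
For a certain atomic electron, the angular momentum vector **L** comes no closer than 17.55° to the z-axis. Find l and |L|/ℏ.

l = 10, |L| = √110 ℏ ≈ 10.488ℏ

cos²θ_min = l/(l+1) = 0.9091.
l = cos²θ/sin²θ ≈ 10.
Then |L| = ℏ√(10·11) = √110 ℏ.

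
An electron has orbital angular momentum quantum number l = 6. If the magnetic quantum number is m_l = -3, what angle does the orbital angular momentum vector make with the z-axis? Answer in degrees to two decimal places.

θ ≈ 117.58°

|L|² = l(l+1)ℏ² = 42ℏ², so |L| = √42 ℏ.
L_z = m_l ℏ = −3ℏ.
cos θ = L_z/|L| = -3/√42, so θ ≈ 117.58°.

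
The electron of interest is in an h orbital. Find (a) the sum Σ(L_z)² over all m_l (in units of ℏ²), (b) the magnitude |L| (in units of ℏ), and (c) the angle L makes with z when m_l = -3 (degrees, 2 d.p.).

Σ(L_z)² = 110 ℏ²; |L| = √30 ℏ ≈ 5.477ℏ; θ(m_l=-3) ≈ 123.21°

An h state has l = 5.
Σ m_l² = 110, so Σ(L_z)² = 110 ℏ².
|L| = ℏ√(5·6) = √30 ℏ ≈ 5.477ℏ.
For m_l = -3: cos θ = -3/√30, θ ≈ 123.21°.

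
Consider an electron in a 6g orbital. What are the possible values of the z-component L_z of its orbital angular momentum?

For 6g, l = 4.
L_z = m_l ℏ with m_l ranging from −l to +l in integer steps.
For l = 4: m_l ∈ {-4, -3, -2, -1, 0, 1, 2, 3, 4}.

L_z ∈ {−4ℏ, −3ℏ, −2ℏ, −ℏ, 0, ℏ, 2ℏ, 3ℏ, 4ℏ}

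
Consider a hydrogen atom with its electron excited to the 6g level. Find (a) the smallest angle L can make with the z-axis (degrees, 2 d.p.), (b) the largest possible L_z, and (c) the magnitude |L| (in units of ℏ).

The 6g level has l = 4.
cos θ_min = 4/√20, so θ_min ≈ 26.57°.
L_z,max = lℏ = 4ℏ.
|L| = ℏ√(4·5) = 2√5 ℏ ≈ 4.472ℏ.

θ_min ≈ 26.57°; L_z,max = 4ℏ; |L| = 2√5 ℏ ≈ 4.472ℏ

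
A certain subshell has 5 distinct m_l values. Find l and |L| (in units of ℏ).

Since there are 2l+1 = 5 values of m_l, l = 2.
Then |L| = √(l(l+1)) ℏ = √6 ℏ.

l = 2, |L| = √6 ℏ ≈ 2.449ℏ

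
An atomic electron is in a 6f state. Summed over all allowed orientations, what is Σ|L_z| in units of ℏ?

Σ|L_z| = 12 ℏ

For 6f, l = 3.
m_l runs from −3 to 3, i.e. {-3, -2, -1, 0, 1, 2, 3}.
Σ|m_l| = 2·3(3+1)/2 = 12.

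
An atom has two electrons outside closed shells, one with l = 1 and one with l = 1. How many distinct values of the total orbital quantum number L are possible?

3

Angular momentum addition gives L = |l₁ − l₂|, …, l₁ + l₂.
Allowed values: L = 0, 1, 2.
That is 3 values.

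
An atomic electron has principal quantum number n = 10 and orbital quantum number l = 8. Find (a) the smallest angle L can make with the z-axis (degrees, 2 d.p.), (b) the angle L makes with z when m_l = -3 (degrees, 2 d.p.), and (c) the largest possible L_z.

cos θ_min = 8/√72, so θ_min ≈ 19.47°.
For m_l = -3: cos θ = -3/√72, θ ≈ 110.70°.
L_z,max = lℏ = 8ℏ.

θ_min ≈ 19.47°; θ(m_l=-3) ≈ 110.70°; L_z,max = 8ℏ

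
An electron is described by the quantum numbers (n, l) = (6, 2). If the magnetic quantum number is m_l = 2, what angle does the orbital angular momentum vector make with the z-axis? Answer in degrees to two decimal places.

θ ≈ 35.26°

|L|² = l(l+1)ℏ² = 6ℏ², so |L| = √6 ℏ.
L_z = m_l ℏ = 2ℏ.
cos θ = L_z/|L| = 2/√6, so θ ≈ 35.26°.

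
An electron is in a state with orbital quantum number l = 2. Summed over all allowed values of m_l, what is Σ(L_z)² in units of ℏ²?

The allowed m_l values are -2, -1, 0, 1, 2.
Σ m_l² = l(l+1)(2l+1)/3 = 2·3·5/3 = 10.

Σ(L_z)² = 10 ℏ²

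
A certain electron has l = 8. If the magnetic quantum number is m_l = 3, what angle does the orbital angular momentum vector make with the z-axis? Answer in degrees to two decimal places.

|L| = √(l(l+1)) ℏ = 6√2 ℏ.
L_z = m_l ℏ = 3ℏ.
cos θ = L_z/|L| = 3/√72, so θ ≈ 69.30°.

θ ≈ 69.30°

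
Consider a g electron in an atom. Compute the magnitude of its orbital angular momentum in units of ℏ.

G corresponds to l = 4.
|L| = ℏ√(l(l+1)) = ℏ√(4·5) = 2√5 ℏ

|L| = 2√5 ℏ ≈ 4.472ℏ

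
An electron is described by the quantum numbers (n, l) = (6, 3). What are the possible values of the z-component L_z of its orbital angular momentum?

L_z ∈ {−3ℏ, −2ℏ, −ℏ, 0, ℏ, 2ℏ, 3ℏ}

L_z = m_l ℏ with m_l ranging from −l to +l in integer steps.
For l = 3: m_l ∈ {-3, -2, -1, 0, 1, 2, 3}.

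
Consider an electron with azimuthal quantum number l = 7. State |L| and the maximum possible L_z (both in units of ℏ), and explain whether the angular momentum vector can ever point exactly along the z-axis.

No: L_z,max = 7ℏ < |L| = 2√14 ℏ ≈ 7.483ℏ

|L| = 2√14 ℏ ≈ 7.4833ℏ, while L_z,max = lℏ = 7ℏ.
Since |L| > L_z,max, the vector can never point exactly along z; the closest it comes is θ_min = arccos(7/√56) ≈ 20.7°.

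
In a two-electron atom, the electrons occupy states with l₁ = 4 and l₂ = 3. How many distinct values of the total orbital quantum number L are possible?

7

L runs from |4 − 3| = 1 to 4 + 3 = 7.
So L can be 1, 2, 3, 4, 5, 6, 7.
That is 7 values.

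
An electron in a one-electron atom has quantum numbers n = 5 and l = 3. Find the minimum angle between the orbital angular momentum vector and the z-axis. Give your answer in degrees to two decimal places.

|L| = ℏ√(l(l+1)) = 2√3 ℏ.
The smallest angle corresponds to the largest L_z, i.e. m_l = l = 3, giving L_z = 3ℏ.
cos θ_min = 3/√12, so θ_min ≈ 30.00°.

θ_min ≈ 30.00°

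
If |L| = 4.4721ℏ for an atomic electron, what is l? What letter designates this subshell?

l = 4 (g orbital)

(|L|/ℏ)² = l(l+1) = 20.
l² + l − 20 = 0 ⇒ l = 4.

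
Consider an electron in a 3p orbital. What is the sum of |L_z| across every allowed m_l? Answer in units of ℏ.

The 3p subshell has l = 1.
m_l ∈ {-1, 0, 1}.
Σ|m_l| = 2·1(1+1)/2 = 2.

Σ|L_z| = 2 ℏ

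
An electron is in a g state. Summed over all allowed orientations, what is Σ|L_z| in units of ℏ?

The letter g corresponds to l = 4.
The allowed m_l values are -4, -3, -2, -1, 0, 1, 2, 3, 4.
Σ|m_l| = 2·4(4+1)/2 = 20.

Σ|L_z| = 20 ℏ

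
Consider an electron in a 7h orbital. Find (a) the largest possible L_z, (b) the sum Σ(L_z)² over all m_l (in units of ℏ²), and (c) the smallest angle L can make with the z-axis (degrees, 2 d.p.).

L_z,max = 5ℏ; Σ(L_z)² = 110 ℏ²; θ_min ≈ 24.09°

The 7h subshell has l = 5.
L_z,max = lℏ = 5ℏ.
Σ m_l² = 110, so Σ(L_z)² = 110 ℏ².
cos θ_min = 5/√30, so θ_min ≈ 24.09°.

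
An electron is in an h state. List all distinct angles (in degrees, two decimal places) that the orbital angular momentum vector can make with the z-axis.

The letter h corresponds to l = 5.
|L| = ℏ√(l(l+1)) = √30 ℏ.
cos θ = m_l/√30 for each m_l ∈ {-5, -4, -3, -2, -1, 0, 1, 2, 3, 4, 5}.

θ ∈ {24.09°, 43.09°, 56.79°, 68.58°, 79.48°, 90.00°, 100.52°, 111.42°, 123.21°, 136.91°, 155.91°}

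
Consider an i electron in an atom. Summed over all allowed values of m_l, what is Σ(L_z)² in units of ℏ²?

For an i orbital, l = 6.
m_l ∈ {-6, -5, -4, -3, -2, -1, 0, 1, 2, 3, 4, 5, 6}.
Summing m² from −6 to 6: Σ m_l² = 182.

Σ(L_z)² = 182 ℏ²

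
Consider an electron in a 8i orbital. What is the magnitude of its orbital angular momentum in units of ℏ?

For 8i, l = 6.
|L| = ℏ√(l(l+1)) = ℏ√(6·7) = √42 ℏ

|L| = √42 ℏ ≈ 6.481ℏ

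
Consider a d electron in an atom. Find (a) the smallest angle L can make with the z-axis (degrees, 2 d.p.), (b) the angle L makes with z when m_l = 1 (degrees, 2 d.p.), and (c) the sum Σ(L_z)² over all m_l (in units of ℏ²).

A d state has l = 2.
cos θ_min = 2/√6, so θ_min ≈ 35.26°.
For m_l = 1: cos θ = 1/√6, θ ≈ 65.91°.
Σ m_l² = 10, so Σ(L_z)² = 10 ℏ².

θ_min ≈ 35.26°; θ(m_l=1) ≈ 65.91°; Σ(L_z)² = 10 ℏ²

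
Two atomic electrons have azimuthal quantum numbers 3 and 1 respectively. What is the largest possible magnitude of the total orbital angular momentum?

L runs from |3 − 1| = 2 to 3 + 1 = 4.
Allowed values: L = 2, 3, 4.
The largest magnitude corresponds to L = 4: |L_tot| = ℏ√(4·5) = 2√5 ℏ.

|L_tot|_max = 2√5 ℏ ≈ 4.472ℏ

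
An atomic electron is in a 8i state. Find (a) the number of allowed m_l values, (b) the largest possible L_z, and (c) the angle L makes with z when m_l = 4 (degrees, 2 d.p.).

The 8i subshell has l = 6.
There are 2l+1 = 13 values of m_l.
L_z,max = lℏ = 6ℏ.
For m_l = 4: cos θ = 4/√42, θ ≈ 51.89°.

13 values; L_z,max = 6ℏ; θ(m_l=4) ≈ 51.89°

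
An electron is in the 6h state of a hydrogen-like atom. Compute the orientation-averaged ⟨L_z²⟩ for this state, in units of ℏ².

6h means n = 6, l = 5.
The allowed m_l values are -5, -4, -3, -2, -1, 0, 1, 2, 3, 4, 5.
Average of L_z² over 11 states: 110/11 ℏ² = 10 ℏ².

⟨L_z²⟩ = 10 ℏ²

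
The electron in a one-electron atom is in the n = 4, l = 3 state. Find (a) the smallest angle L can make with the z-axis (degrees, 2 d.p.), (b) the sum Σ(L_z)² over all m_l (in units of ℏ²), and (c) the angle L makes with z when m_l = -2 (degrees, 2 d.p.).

θ_min ≈ 30.00°; Σ(L_z)² = 28 ℏ²; θ(m_l=-2) ≈ 125.26°

cos θ_min = 3/√12, so θ_min ≈ 30.00°.
Σ m_l² = 28, so Σ(L_z)² = 28 ℏ².
For m_l = -2: cos θ = -2/√12, θ ≈ 125.26°.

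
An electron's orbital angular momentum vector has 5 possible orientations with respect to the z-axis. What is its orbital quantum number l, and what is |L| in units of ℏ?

l = 2, |L| = √6 ℏ ≈ 2.449ℏ

5 = 2l + 1, so l = (5−1)/2 = 2.
|L| = ℏ√(l(l+1)) = ℏ√(2·3) = √6 ℏ.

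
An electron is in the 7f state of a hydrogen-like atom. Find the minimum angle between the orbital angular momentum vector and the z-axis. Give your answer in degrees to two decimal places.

The 7f subshell has l = 3.
|L| = ℏ√(l(l+1)) = 2√3 ℏ.
The smallest angle corresponds to the largest L_z, i.e. m_l = l = 3, giving L_z = 3ℏ.
cos θ_min = 3/√12, so θ_min ≈ 30.00°.

θ_min ≈ 30.00°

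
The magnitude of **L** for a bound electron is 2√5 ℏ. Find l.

l = 4

(|L|/ℏ)² = l(l+1) = 20.
l² + l − 20 = 0 ⇒ l = 4.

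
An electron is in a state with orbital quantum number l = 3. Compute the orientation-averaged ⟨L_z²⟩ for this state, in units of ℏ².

The allowed m_l values are -3, -2, -1, 0, 1, 2, 3.
⟨L_z²⟩ = ℏ²·l(l+1)/3 = 4ℏ².

⟨L_z²⟩ = 4 ℏ²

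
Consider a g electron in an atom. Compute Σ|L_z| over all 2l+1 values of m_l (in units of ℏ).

G corresponds to l = 4.
m_l runs from −4 to 4, i.e. {-4, -3, -2, -1, 0, 1, 2, 3, 4}.
Σ|m_l| = 2(1+2+…+4) = 20.

Σ|L_z| = 20 ℏ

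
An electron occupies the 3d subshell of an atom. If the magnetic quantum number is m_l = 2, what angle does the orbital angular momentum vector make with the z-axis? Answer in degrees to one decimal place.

3d means n = 3, l = 2.
|L| = √(l(l+1)) ℏ = √6 ℏ.
L_z = m_l ℏ = 2ℏ.
cos θ = L_z/|L| = 2/√6, so θ ≈ 35.3°.

θ ≈ 35.3°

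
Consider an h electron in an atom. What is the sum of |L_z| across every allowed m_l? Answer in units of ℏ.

Σ|L_z| = 30 ℏ

For an h orbital, l = 5.
m_l ∈ {-5, -4, -3, -2, -1, 0, 1, 2, 3, 4, 5}.
Σ|m_l| = 2·5(5+1)/2 = 30.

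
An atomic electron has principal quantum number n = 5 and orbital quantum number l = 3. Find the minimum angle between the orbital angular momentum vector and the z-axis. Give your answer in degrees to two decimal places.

θ_min ≈ 30.00°

|L| = ℏ√(l(l+1)) = 2√3 ℏ.
The smallest angle corresponds to the largest L_z, i.e. m_l = l = 3, giving L_z = 3ℏ.
cos θ_min = 3/√12, so θ_min ≈ 30.00°.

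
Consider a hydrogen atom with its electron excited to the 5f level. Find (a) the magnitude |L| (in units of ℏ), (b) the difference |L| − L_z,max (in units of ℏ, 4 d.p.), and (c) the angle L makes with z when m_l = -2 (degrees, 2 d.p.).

|L| = 2√3 ℏ ≈ 3.464ℏ; |L|−L_z,max ≈ 0.4641ℏ; θ(m_l=-2) ≈ 125.26°

The 5f level has l = 3.
|L| = ℏ√(3·4) = 2√3 ℏ ≈ 3.464ℏ.
|L| − L_z,max = (2√3 − 3)ℏ ≈ 0.4641ℏ.
For m_l = -2: cos θ = -2/√12, θ ≈ 125.26°.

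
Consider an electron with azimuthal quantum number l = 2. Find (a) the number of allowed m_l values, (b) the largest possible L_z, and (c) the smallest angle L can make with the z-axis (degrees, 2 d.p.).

There are 2l+1 = 5 values of m_l.
L_z,max = lℏ = 2ℏ.
cos θ_min = 2/√6, so θ_min ≈ 35.26°.

5 values; L_z,max = 2ℏ; θ_min ≈ 35.26°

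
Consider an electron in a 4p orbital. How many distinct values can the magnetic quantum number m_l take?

3

For 4p, l = 1.
The number of m_l values is 2l + 1 = 2·1 + 1 = 3.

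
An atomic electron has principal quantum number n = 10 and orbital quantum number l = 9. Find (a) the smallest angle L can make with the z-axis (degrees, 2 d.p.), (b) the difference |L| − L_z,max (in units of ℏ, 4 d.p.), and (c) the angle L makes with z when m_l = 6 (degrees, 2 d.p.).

θ_min ≈ 18.43°; |L|−L_z,max ≈ 0.4868ℏ; θ(m_l=6) ≈ 50.77°

cos θ_min = 9/√90, so θ_min ≈ 18.43°.
|L| − L_z,max = (3√10 − 9)ℏ ≈ 0.4868ℏ.
For m_l = 6: cos θ = 6/√90, θ ≈ 50.77°.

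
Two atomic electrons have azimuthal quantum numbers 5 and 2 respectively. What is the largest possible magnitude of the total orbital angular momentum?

|L_tot|_max = 2√14 ℏ ≈ 7.483ℏ

L runs from |5 − 2| = 3 to 5 + 2 = 7.
L ∈ {3, 4, 5, 6, 7}.
The largest magnitude corresponds to L = 7: |L_tot| = ℏ√(7·8) = 2√14 ℏ.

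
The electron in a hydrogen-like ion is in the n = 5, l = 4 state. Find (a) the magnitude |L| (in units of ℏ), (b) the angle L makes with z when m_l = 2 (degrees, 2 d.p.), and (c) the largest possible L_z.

|L| = 2√5 ℏ ≈ 4.472ℏ; θ(m_l=2) ≈ 63.43°; L_z,max = 4ℏ

|L| = ℏ√(4·5) = 2√5 ℏ ≈ 4.472ℏ.
For m_l = 2: cos θ = 2/√20, θ ≈ 63.43°.
L_z,max = lℏ = 4ℏ.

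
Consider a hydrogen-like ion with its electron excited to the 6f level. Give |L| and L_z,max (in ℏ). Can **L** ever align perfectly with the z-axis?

No: L_z,max = 3ℏ < |L| = 2√3 ℏ ≈ 3.464ℏ

The 6f level has l = 3.
|L| = 2√3 ℏ ≈ 3.4641ℏ, while L_z,max = lℏ = 3ℏ.
Since |L| > L_z,max, the vector can never point exactly along z; the closest it comes is θ_min = arccos(3/√12) ≈ 30.0°.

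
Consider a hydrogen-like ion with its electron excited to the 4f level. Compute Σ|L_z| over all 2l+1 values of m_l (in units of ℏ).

Σ|L_z| = 12 ℏ

The 4f level has l = 3.
m_l runs from −3 to 3, i.e. {-3, -2, -1, 0, 1, 2, 3}.
Σ|m_l| = 2(1+2+…+3) = 12.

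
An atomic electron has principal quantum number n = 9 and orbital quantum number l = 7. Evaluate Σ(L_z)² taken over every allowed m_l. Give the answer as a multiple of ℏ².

Σ(L_z)² = 280 ℏ²

m_l runs from −7 to 7, i.e. {-7, -6, -5, -4, -3, -2, -1, 0, 1, 2, 3, 4, 5, 6, 7}.
Σ m_l² = 2·(1 + 4 + 9 + 16 + 25 + 36 + 49) = 280.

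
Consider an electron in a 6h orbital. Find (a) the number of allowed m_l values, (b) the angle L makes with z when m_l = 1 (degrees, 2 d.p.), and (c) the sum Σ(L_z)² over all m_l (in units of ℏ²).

The 6h subshell has l = 5.
There are 2l+1 = 11 values of m_l.
For m_l = 1: cos θ = 1/√30, θ ≈ 79.48°.
Σ m_l² = 110, so Σ(L_z)² = 110 ℏ².

11 values; θ(m_l=1) ≈ 79.48°; Σ(L_z)² = 110 ℏ²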